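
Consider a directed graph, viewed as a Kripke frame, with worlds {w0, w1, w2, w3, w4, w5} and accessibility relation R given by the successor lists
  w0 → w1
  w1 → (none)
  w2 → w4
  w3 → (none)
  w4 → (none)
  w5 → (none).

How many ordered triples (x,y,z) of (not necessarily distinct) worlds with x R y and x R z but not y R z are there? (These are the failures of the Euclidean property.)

Enumerating: (w0,w1,w1), (w2,w4,w4).

2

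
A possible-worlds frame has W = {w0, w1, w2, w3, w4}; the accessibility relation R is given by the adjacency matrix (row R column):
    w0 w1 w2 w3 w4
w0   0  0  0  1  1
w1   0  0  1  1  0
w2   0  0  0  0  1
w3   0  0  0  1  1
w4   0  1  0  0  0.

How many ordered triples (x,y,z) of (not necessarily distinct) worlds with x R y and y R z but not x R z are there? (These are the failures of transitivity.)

Enumerating: (w0,w4,w1), (w1,w2,w4), (w1,w3,w4), (w2,w4,w1), (w3,w4,w1), (w4,w1,w2), (w4,w1,w3).

7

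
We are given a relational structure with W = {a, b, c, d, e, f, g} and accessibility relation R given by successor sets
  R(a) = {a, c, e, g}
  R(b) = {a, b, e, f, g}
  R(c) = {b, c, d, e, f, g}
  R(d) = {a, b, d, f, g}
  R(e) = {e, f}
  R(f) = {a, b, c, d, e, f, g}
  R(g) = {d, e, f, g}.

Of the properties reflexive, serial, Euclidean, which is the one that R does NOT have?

Euclidean

Reflexive: yes — every world is R-related to itself.
Serial: yes — every world has a successor (e.g. a R a).
Euclidean: no — a R e and a R c, but not e R c.
Only Euclidean fails.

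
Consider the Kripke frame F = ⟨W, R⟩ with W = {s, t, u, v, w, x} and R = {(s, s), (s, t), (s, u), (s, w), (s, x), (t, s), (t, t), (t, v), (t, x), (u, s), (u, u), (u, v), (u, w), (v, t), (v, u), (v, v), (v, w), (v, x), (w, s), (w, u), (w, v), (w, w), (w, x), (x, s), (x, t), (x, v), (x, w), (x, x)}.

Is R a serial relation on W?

Serial: yes — every world has a successor (e.g. s R s).

Yes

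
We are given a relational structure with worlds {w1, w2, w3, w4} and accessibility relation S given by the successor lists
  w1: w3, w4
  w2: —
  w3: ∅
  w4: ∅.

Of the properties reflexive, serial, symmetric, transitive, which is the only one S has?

transitive

Reflexive: no — w1 is not related to itself.
Serial: no — w2 has no S-successor.
Symmetric: no — w1 S w3 but not w3 S w1.
Transitive: yes — every two-step S-path is closed by a direct edge.
Only transitive holds.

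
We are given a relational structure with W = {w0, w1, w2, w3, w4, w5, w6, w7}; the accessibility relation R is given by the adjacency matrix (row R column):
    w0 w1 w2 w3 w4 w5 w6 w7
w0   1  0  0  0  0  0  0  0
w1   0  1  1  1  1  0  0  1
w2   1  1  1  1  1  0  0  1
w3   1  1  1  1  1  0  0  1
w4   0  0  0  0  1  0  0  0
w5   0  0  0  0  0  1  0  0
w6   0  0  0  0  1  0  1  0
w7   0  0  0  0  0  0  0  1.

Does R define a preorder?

Reflexive: yes — every world is R-related to itself.
Transitive: no — w1 R w2 and w2 R w0, but not w1 R w0.
So R is not a preorder.

No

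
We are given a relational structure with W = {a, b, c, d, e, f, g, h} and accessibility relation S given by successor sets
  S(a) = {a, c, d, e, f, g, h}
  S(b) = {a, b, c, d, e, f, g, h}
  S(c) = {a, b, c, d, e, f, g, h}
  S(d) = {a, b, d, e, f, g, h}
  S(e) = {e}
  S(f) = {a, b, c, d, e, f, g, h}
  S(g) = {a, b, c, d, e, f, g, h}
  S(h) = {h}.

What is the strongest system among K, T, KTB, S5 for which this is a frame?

T

Reflexive (axiom T): yes — every world is S-related to itself.
Symmetric (axiom B): no — a S e but not e S a.
Euclidean (axiom 5): no — a S d and a S c, but not d S c.
So F validates K, T; KTB would additionally require S to be symmetric. The strongest is T.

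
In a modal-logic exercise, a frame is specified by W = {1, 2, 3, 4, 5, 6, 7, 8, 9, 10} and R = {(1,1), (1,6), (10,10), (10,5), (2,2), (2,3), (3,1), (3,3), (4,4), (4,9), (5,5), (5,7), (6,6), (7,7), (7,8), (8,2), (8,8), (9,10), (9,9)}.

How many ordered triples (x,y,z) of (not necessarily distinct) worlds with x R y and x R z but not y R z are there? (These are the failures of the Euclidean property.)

Enumerating: (1,6,1), (10,5,10), (2,3,2), (3,1,3), (4,9,4), (5,7,5), (7,8,7), (8,2,8), (9,10,9).

9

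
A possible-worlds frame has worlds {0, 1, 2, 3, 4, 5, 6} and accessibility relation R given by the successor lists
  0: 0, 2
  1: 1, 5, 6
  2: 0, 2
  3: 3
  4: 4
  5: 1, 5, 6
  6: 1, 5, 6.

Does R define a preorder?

Reflexive: yes — every world is R-related to itself.
Transitive: yes — every two-step R-path is closed by a direct edge.
So R is a preorder.

Yes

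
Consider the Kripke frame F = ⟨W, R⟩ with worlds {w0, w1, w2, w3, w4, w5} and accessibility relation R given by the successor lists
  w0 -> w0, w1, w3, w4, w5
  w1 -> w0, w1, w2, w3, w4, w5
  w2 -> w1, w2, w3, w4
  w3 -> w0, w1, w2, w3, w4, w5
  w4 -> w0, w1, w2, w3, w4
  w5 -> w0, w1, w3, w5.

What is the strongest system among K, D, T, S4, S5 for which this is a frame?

T

Serial (axiom D): yes — every world has a successor (e.g. w0 R w0).
Reflexive (axiom T): yes — every world is R-related to itself.
Transitive (axiom 4): no — w0 R w1 and w1 R w2, but not w0 R w2.
Euclidean (axiom 5): no — w0 R w4 and w0 R w5, but not w4 R w5.
So F validates K, D, T; S4 would additionally require R to be transitive. The strongest is T.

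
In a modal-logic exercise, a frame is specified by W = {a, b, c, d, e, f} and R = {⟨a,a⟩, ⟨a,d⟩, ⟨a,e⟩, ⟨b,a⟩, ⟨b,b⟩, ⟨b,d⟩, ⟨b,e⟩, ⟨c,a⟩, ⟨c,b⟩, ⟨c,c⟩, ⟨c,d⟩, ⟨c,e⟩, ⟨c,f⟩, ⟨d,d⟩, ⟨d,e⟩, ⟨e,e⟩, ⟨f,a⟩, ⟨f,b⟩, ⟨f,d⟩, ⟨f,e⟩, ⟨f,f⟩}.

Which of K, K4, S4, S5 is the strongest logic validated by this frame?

Transitive (axiom 4): yes — every two-step R-path is closed by a direct edge.
Reflexive (axiom T): yes — every world is R-related to itself.
Euclidean (axiom 5): no — a R e and a R d, but not e R d.
So F validates K, K4, S4; S5 would additionally require R to be Euclidean. The strongest is S4.

S4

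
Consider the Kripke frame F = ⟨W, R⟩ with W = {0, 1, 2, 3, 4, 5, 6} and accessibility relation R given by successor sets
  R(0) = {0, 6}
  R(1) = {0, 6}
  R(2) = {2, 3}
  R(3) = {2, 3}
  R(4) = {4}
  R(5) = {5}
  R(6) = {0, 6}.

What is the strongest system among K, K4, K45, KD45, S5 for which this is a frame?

KD45

Transitive (axiom 4): yes — every two-step R-path is closed by a direct edge.
Euclidean (axiom 5): yes — any two successors of a common world are R-related.
Serial (axiom D): yes — every world has a successor (e.g. 0 R 0).
Reflexive (axiom T): no — 1 is not related to itself.
So F validates K, K4, K45, KD45; S5 would additionally require R to be reflexive. The strongest is KD45.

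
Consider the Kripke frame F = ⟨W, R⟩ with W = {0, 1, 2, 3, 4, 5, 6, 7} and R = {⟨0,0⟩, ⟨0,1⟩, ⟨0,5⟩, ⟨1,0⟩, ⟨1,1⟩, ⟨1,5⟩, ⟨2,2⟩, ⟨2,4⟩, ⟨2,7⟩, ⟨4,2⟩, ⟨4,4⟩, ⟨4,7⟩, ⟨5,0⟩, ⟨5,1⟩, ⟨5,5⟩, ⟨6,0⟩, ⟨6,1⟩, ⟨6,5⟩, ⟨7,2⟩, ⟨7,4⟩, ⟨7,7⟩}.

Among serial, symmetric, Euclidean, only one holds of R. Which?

Euclidean

Serial: no — 3 has no R-successor.
Symmetric: no — 6 R 0 but not 0 R 6.
Euclidean: yes — any two successors of a common world are R-related.
Only Euclidean holds.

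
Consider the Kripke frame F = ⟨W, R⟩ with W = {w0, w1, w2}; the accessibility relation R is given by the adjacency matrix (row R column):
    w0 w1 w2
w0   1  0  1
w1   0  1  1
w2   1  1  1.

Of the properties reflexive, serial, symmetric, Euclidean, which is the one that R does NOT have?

Reflexive: yes — every world is R-related to itself.
Serial: yes — every world has a successor (e.g. w0 R w0).
Symmetric: yes — every pair in R has its reverse in R.
Euclidean: no — w2 R w0 and w2 R w1, but not w0 R w1.
Only Euclidean fails.

Euclidean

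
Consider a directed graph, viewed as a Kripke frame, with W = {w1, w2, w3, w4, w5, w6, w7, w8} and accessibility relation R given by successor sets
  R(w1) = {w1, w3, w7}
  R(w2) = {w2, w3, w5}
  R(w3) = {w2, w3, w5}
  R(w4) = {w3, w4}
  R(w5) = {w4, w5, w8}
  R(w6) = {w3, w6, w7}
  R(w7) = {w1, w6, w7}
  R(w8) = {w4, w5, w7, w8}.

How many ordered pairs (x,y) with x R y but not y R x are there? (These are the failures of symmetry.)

8

Enumerating: (w1,w3), (w2,w5), (w3,w5), (w4,w3), (w5,w4), (w6,w3), (w8,w4), (w8,w7).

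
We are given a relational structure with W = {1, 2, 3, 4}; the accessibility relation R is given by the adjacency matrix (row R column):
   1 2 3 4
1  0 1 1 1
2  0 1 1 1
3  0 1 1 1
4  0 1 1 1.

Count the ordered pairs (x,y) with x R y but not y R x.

Enumerating: (1,2), (1,3), (1,4).

3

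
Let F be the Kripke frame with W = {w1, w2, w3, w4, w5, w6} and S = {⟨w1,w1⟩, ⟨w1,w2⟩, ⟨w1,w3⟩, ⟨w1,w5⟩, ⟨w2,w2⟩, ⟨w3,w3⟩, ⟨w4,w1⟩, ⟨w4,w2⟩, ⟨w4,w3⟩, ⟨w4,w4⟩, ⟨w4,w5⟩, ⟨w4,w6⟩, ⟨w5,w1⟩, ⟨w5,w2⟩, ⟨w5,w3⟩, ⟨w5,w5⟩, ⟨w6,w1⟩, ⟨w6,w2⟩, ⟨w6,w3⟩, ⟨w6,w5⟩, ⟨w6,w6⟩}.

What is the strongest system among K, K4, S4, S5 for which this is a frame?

Transitive (axiom 4): yes — every two-step S-path is closed by a direct edge.
Reflexive (axiom T): yes — every world is S-related to itself.
Euclidean (axiom 5): no — w1 S w2 and w1 S w3, but not w2 S w3.
So F validates K, K4, S4; S5 would additionally require S to be Euclidean. The strongest is S4.

S4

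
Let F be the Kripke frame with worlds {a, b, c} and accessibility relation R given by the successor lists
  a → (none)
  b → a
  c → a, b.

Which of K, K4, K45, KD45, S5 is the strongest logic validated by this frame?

Transitive (axiom 4): yes — every two-step R-path is closed by a direct edge.
Euclidean (axiom 5): no — c R a and c R b, but not a R b.
Serial (axiom D): no — a has no R-successor.
Reflexive (axiom T): no — a is not related to itself.
So F validates K, K4; K45 would additionally require R to be Euclidean. The strongest is K4.

K4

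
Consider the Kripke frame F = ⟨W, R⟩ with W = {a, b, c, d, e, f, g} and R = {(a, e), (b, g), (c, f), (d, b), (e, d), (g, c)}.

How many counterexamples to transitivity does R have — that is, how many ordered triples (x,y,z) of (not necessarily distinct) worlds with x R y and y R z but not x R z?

5

Enumerating: (a,e,d), (b,g,c), (d,b,g), (e,d,b), (g,c,f).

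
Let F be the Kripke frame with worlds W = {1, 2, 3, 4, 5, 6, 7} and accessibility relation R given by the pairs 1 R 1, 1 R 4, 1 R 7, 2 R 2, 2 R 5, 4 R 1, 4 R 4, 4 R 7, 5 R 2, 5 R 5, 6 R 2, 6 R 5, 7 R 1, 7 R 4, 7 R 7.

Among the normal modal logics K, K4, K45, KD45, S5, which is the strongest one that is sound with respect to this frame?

K45

Transitive (axiom 4): yes — every two-step R-path is closed by a direct edge.
Euclidean (axiom 5): yes — any two successors of a common world are R-related.
Serial (axiom D): no — 3 has no R-successor.
Reflexive (axiom T): no — 3 is not related to itself.
So F validates K, K4, K45; KD45 would additionally require R to be serial. The strongest is K45.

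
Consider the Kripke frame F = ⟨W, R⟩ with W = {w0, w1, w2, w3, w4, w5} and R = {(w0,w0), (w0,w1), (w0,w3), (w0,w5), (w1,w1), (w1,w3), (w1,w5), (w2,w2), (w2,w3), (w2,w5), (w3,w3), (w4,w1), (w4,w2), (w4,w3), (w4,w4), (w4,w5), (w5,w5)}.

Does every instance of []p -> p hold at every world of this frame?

By correspondence theory, T is valid on a frame iff R is reflexive.
Reflexive: yes — every world is R-related to itself.

Yes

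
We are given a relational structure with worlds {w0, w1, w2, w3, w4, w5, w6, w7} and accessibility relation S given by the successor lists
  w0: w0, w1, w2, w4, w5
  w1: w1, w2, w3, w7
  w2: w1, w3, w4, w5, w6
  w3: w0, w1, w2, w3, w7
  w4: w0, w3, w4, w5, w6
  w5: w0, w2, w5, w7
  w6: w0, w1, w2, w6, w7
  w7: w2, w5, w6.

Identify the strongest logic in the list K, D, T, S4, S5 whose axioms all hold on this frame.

Serial (axiom D): yes — every world has a successor (e.g. w0 S w0).
Reflexive (axiom T): no — w2 is not related to itself.
Transitive (axiom 4): no — w0 S w1 and w1 S w3, but not w0 S w3.
Euclidean (axiom 5): no — w0 S w1 and w0 S w4, but not w1 S w4.
So F validates K, D; T would additionally require S to be reflexive. The strongest is D.

D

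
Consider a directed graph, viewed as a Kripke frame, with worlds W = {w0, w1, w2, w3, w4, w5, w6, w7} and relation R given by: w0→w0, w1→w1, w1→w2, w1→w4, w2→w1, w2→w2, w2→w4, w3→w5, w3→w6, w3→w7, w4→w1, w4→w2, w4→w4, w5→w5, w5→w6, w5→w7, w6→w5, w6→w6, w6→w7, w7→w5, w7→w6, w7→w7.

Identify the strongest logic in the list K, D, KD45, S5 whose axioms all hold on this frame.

KD45

Serial (axiom D): yes — every world has a successor (e.g. w0 R w0).
Euclidean (axiom 5): yes — any two successors of a common world are R-related.
Transitive (axiom 4): yes — every two-step R-path is closed by a direct edge.
Reflexive (axiom T): no — w3 is not related to itself.
So F validates K, D, KD45; S5 would additionally require R to be reflexive. The strongest is KD45.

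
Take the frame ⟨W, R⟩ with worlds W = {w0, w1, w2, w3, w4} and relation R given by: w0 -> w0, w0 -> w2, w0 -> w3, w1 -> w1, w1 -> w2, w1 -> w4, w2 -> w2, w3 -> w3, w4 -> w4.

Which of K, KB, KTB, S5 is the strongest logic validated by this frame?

Symmetric (axiom B): no — w0 R w2 but not w2 R w0.
Reflexive (axiom T): yes — every world is R-related to itself.
Euclidean (axiom 5): no — w0 R w2 and w0 R w3, but not w2 R w3.
So F validates K; KB would additionally require R to be symmetric. The strongest is K.

K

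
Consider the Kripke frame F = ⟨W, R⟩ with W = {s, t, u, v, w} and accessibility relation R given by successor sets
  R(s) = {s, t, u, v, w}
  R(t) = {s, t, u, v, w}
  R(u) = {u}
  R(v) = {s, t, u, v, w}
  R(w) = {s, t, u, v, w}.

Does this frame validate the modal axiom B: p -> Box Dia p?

No

Axiom B corresponds to the accessibility relation being symmetric.
Symmetric: no — s R u but not u R s.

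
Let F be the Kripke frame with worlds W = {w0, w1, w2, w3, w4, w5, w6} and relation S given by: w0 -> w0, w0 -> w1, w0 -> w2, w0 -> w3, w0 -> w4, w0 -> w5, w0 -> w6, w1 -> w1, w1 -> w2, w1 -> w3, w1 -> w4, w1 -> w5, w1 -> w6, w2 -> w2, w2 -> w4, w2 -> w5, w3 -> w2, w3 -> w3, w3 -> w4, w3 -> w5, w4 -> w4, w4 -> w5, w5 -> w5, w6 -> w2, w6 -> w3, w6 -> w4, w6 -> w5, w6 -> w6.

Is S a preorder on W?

Yes

Reflexive: yes — every world is S-related to itself.
Transitive: yes — every two-step S-path is closed by a direct edge.
So S is a preorder.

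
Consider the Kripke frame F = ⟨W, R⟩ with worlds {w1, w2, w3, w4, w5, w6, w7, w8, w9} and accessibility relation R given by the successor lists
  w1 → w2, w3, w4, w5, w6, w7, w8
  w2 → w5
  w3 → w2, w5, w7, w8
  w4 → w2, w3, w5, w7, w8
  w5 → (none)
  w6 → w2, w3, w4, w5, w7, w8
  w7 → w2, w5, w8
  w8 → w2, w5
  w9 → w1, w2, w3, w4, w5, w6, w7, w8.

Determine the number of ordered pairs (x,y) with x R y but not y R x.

Enumerating: (w1,w2), (w1,w3), (w1,w4), (w1,w5), (w1,w6), (w1,w7), (w1,w8), (w2,w5), (w3,w2), (w3,w5), (w3,w7), (w3,w8), … and 24 more.
Total: 36.

36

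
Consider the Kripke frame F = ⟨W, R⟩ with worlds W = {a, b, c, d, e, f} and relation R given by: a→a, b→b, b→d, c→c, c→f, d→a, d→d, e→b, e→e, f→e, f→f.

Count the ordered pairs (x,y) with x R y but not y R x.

5

Enumerating: (b,d), (c,f), (d,a), (e,b), (f,e).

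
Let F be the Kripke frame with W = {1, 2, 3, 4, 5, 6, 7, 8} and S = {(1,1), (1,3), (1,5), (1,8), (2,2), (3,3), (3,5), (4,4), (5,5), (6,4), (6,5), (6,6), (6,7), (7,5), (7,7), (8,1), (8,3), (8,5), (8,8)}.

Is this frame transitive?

Yes

Transitive: yes — every two-step S-path is closed by a direct edge.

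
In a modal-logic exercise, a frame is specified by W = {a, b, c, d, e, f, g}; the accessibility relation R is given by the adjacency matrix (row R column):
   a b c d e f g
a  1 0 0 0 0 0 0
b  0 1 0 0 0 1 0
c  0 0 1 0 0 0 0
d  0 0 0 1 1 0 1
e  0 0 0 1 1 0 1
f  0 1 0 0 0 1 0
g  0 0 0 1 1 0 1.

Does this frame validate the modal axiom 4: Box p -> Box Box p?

Yes

Axiom 4 corresponds to the accessibility relation being transitive.
Transitive: yes — every two-step R-path is closed by a direct edge.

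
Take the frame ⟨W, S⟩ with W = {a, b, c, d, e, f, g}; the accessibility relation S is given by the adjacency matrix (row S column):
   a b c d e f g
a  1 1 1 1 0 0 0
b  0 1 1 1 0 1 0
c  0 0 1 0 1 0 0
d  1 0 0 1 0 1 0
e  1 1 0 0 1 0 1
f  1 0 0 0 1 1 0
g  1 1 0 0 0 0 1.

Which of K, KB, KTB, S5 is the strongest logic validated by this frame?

Symmetric (axiom B): no — a S b but not b S a.
Reflexive (axiom T): yes — every world is S-related to itself.
Euclidean (axiom 5): no — a S c and a S b, but not c S b.
So F validates K; KB would additionally require S to be symmetric. The strongest is K.

K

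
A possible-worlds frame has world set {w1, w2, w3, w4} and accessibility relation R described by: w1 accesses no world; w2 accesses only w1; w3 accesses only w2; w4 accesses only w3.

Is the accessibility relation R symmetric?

Symmetric: no — w2 R w1 but not w1 R w2.

No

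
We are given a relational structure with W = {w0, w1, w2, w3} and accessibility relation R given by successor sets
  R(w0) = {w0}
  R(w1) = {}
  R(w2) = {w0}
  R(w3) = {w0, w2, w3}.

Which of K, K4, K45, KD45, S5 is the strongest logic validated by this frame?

Transitive (axiom 4): yes — every two-step R-path is closed by a direct edge.
Euclidean (axiom 5): no — w3 R w0 and w3 R w2, but not w0 R w2.
Serial (axiom D): no — w1 has no R-successor.
Reflexive (axiom T): no — w1 is not related to itself.
So F validates K, K4; K45 would additionally require R to be Euclidean. The strongest is K4.

K4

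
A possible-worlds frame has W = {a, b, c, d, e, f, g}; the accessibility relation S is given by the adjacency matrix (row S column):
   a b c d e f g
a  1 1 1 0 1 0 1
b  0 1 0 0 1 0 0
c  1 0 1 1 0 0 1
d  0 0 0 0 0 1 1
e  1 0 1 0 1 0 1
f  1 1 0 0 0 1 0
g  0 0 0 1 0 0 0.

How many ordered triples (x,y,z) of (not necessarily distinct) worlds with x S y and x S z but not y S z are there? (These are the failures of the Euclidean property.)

31

Enumerating: (a,b,a), (a,b,c), (a,b,g), (a,c,b), (a,c,e), (a,e,b), (a,g,a), (a,g,b), (a,g,c), (a,g,e), (a,g,g), (b,e,b), … and 19 more.
Total: 31.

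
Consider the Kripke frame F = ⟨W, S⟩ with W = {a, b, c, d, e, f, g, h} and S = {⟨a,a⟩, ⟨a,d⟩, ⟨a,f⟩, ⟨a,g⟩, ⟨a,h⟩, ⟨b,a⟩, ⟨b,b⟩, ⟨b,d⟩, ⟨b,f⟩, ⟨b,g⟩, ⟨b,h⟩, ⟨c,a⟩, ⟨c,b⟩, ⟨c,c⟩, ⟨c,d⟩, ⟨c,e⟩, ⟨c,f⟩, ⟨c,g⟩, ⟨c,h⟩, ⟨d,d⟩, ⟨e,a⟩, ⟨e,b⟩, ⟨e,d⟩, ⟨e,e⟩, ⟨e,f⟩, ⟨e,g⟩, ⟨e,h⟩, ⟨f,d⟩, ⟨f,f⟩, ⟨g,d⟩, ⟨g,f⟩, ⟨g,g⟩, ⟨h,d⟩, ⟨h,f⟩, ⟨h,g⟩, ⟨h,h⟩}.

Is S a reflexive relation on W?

Yes

Reflexive: yes — every world is S-related to itself.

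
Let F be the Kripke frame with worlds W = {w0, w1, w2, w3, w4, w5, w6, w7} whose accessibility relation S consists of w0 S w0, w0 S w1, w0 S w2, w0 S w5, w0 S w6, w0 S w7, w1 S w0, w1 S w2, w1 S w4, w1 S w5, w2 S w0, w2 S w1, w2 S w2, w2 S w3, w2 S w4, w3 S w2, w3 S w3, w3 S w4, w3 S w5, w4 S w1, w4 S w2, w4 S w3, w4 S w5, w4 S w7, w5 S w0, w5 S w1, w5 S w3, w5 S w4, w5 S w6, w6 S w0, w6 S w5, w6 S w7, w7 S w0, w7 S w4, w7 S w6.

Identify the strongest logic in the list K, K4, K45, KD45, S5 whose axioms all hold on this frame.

Transitive (axiom 4): no — w0 S w1 and w1 S w4, but not w0 S w4.
Euclidean (axiom 5): no — w0 S w1 and w0 S w6, but not w1 S w6.
Serial (axiom D): yes — every world has a successor (e.g. w0 S w0).
Reflexive (axiom T): no — w1 is not related to itself.
So F validates K; K4 would additionally require S to be transitive. The strongest is K.

K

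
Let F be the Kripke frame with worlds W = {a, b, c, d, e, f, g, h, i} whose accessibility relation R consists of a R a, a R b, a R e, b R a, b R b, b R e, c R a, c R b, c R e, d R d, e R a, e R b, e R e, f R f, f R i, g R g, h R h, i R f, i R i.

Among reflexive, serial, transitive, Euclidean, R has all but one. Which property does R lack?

reflexive

Reflexive: no — c is not related to itself.
Serial: yes — every world has a successor (e.g. a R a).
Transitive: yes — every two-step R-path is closed by a direct edge.
Euclidean: yes — any two successors of a common world are R-related.
Only reflexive fails.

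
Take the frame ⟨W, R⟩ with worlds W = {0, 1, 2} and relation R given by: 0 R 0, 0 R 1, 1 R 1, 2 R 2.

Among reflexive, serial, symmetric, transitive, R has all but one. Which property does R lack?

Reflexive: yes — every world is R-related to itself.
Serial: yes — every world has a successor (e.g. 0 R 0).
Symmetric: no — 0 R 1 but not 1 R 0.
Transitive: yes — every two-step R-path is closed by a direct edge.
Only symmetric fails.

symmetric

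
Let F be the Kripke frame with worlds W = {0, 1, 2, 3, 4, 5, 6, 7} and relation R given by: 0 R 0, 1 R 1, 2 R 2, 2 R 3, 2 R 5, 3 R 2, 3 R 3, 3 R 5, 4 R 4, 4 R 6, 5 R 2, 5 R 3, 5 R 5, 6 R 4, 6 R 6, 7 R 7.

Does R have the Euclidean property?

Euclidean: yes — any two successors of a common world are R-related.

Yes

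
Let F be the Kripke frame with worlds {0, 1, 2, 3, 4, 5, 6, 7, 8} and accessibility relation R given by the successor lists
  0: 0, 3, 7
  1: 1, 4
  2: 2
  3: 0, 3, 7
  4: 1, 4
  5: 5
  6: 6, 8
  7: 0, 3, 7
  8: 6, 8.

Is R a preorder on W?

Reflexive: yes — every world is R-related to itself.
Transitive: yes — every two-step R-path is closed by a direct edge.
So R is a preorder.

Yes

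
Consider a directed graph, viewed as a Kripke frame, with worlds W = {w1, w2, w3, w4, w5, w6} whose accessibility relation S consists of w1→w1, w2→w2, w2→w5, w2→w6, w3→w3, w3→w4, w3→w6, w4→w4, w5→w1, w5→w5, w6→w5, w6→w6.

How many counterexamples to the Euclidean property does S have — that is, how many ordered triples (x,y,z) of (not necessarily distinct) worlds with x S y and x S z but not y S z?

9

Enumerating: (w2,w5,w2), (w2,w5,w6), (w2,w6,w2), (w3,w4,w3), (w3,w4,w6), (w3,w6,w3), (w3,w6,w4), (w5,w1,w5), (w6,w5,w6).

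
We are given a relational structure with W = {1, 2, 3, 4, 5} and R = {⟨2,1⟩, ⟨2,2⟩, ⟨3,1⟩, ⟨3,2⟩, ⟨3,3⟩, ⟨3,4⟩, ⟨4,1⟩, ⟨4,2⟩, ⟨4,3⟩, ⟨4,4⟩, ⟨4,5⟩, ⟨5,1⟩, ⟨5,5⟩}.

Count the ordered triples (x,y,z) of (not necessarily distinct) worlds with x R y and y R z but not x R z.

1

Enumerating: (3,4,5).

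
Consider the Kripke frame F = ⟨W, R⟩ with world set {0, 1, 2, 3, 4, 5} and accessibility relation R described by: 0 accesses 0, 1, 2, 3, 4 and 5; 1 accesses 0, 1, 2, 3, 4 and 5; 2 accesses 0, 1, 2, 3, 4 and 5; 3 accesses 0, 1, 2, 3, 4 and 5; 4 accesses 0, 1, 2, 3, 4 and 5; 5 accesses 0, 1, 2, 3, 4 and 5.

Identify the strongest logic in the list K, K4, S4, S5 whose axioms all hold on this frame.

S5

Transitive (axiom 4): yes — every two-step R-path is closed by a direct edge.
Reflexive (axiom T): yes — every world is R-related to itself.
Euclidean (axiom 5): yes — any two successors of a common world are R-related.
So F validates K, K4, S4, S5. The strongest is S5.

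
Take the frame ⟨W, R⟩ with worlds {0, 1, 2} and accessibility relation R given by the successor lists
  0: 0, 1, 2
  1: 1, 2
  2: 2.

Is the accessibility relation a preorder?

Reflexive: yes — every world is R-related to itself.
Transitive: yes — every two-step R-path is closed by a direct edge.
So R is a preorder.

Yes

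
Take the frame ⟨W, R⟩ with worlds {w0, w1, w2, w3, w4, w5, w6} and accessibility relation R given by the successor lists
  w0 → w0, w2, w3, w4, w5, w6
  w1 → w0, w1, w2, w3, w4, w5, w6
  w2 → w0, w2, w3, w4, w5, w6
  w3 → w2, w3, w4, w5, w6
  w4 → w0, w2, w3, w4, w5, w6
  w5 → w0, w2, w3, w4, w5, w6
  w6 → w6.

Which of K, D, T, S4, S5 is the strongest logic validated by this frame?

Serial (axiom D): yes — every world has a successor (e.g. w0 R w0).
Reflexive (axiom T): yes — every world is R-related to itself.
Transitive (axiom 4): no — w3 R w2 and w2 R w0, but not w3 R w0.
Euclidean (axiom 5): no — w0 R w6 and w0 R w2, but not w6 R w2.
So F validates K, D, T; S4 would additionally require R to be transitive. The strongest is T.

T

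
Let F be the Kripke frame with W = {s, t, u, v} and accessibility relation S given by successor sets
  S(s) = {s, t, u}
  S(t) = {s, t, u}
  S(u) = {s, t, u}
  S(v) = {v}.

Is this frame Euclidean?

Euclidean: yes — any two successors of a common world are S-related.

Yes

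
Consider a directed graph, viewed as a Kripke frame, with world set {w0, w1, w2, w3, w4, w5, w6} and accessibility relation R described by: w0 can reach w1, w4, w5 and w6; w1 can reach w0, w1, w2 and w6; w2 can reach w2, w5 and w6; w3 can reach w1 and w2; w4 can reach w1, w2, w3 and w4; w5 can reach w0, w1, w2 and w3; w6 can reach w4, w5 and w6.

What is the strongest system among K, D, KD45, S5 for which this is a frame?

D

Serial (axiom D): yes — every world has a successor (e.g. w0 R w1).
Euclidean (axiom 5): no — w0 R w1 and w0 R w4, but not w1 R w4.
Transitive (axiom 4): no — w0 R w1 and w1 R w2, but not w0 R w2.
Reflexive (axiom T): no — w0 is not related to itself.
So F validates K, D; KD45 would additionally require R to be Euclidean and transitive. The strongest is D.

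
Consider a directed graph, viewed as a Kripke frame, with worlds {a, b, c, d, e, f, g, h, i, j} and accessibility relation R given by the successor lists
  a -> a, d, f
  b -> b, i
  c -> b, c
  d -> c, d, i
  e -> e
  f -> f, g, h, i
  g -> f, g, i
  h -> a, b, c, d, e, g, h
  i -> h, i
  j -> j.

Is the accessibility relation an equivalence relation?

Reflexive: yes — every world is R-related to itself.
Symmetric: no — a R d but not d R a.
Transitive: no — a R d and d R c, but not a R c.
So R is not an equivalence relation.

No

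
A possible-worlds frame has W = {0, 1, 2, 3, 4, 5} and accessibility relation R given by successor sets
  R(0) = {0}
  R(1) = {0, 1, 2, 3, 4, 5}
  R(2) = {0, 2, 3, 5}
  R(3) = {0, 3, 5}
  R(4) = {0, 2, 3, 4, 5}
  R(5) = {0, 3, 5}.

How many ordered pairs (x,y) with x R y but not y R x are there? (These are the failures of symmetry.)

Enumerating: (1,0), (1,2), (1,3), (1,4), (1,5), (2,0), (2,3), (2,5), (3,0), (4,0), (4,2), (4,3), (4,5), (5,0).

14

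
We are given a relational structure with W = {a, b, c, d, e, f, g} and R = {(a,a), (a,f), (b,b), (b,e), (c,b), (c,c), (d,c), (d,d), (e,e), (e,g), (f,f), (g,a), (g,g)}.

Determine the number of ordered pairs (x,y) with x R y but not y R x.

Enumerating: (a,f), (b,e), (c,b), (d,c), (e,g), (g,a).

6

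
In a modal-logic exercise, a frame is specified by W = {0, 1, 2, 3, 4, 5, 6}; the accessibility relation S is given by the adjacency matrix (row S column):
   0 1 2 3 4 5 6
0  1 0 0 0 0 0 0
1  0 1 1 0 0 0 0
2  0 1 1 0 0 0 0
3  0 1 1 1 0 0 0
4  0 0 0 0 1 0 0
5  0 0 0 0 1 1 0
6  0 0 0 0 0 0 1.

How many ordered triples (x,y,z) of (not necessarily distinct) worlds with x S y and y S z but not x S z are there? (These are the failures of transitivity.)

S is transitive; there are no such tuples.

0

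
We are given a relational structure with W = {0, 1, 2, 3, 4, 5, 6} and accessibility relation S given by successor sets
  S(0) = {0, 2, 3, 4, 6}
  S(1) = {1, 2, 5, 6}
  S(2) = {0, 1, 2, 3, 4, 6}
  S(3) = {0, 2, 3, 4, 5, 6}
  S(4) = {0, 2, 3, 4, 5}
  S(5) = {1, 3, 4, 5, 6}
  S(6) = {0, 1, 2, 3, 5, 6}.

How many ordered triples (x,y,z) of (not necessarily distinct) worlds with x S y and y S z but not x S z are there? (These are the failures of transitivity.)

Enumerating: (0,2,1), (0,3,5), (0,4,5), (0,6,1), (0,6,5), (1,2,0), (1,2,3), (1,2,4), (1,5,3), (1,5,4), (1,6,0), (1,6,3), … and 24 more.
Total: 36.

36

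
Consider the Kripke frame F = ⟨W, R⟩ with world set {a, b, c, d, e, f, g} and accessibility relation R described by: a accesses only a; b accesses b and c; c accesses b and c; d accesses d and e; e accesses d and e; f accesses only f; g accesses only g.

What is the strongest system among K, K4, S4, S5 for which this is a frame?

S5

Transitive (axiom 4): yes — every two-step R-path is closed by a direct edge.
Reflexive (axiom T): yes — every world is R-related to itself.
Euclidean (axiom 5): yes — any two successors of a common world are R-related.
So F validates K, K4, S4, S5. The strongest is S5.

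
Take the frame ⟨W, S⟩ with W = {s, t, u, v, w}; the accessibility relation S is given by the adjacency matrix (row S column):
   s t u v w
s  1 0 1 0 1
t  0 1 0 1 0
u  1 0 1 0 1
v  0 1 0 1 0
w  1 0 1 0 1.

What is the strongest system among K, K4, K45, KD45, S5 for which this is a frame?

S5

Transitive (axiom 4): yes — every two-step S-path is closed by a direct edge.
Euclidean (axiom 5): yes — any two successors of a common world are S-related.
Serial (axiom D): yes — every world has a successor (e.g. s S s).
Reflexive (axiom T): yes — every world is S-related to itself.
So F validates K, K4, K45, KD45, S5. The strongest is S5.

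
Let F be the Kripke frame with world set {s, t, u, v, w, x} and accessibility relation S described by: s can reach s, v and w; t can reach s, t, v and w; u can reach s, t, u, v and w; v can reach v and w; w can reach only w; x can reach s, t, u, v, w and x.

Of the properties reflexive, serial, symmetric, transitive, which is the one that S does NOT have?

symmetric

Reflexive: yes — every world is S-related to itself.
Serial: yes — every world has a successor (e.g. s S s).
Symmetric: no — s S v but not v S s.
Transitive: yes — every two-step S-path is closed by a direct edge.
Only symmetric fails.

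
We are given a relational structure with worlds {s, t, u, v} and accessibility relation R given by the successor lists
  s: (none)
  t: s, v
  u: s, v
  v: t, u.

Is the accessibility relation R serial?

No

Serial: no — s has no R-successor.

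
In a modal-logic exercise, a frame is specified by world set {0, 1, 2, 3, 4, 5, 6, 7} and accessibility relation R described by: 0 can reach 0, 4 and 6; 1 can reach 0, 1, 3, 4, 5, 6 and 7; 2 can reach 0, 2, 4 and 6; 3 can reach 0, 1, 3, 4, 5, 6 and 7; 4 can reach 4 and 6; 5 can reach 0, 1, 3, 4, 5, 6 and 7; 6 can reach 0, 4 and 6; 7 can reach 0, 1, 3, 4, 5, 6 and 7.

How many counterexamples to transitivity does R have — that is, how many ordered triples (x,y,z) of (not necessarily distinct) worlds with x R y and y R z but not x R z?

1

Enumerating: (4,6,0).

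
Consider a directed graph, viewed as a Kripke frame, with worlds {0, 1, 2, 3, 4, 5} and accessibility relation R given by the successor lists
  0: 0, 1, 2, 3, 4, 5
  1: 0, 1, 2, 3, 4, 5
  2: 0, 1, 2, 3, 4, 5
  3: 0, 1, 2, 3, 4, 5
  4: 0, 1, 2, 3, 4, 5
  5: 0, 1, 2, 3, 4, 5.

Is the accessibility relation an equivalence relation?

Yes

Reflexive: yes — every world is R-related to itself.
Symmetric: yes — every pair in R has its reverse in R.
Transitive: yes — every two-step R-path is closed by a direct edge.
So R is an equivalence relation.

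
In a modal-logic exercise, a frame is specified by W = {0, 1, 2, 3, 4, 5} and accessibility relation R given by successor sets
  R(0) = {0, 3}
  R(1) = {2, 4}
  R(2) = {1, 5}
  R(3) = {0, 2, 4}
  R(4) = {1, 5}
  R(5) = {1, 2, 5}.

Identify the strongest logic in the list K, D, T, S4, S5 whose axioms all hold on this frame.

D

Serial (axiom D): yes — every world has a successor (e.g. 0 R 0).
Reflexive (axiom T): no — 1 is not related to itself.
Transitive (axiom 4): no — 0 R 3 and 3 R 2, but not 0 R 2.
Euclidean (axiom 5): no — 1 R 2 and 1 R 4, but not 2 R 4.
So F validates K, D; T would additionally require R to be reflexive. The strongest is D.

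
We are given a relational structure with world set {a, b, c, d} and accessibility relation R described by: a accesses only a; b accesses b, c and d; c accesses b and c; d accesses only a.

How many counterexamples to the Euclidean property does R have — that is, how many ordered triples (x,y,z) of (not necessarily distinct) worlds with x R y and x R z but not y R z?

4

Enumerating: (b,c,d), (b,d,b), (b,d,c), (b,d,d).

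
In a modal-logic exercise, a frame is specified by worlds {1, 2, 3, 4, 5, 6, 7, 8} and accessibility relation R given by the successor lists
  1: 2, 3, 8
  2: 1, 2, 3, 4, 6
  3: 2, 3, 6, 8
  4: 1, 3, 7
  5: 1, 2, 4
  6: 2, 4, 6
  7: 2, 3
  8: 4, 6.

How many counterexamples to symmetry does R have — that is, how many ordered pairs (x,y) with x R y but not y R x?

Enumerating: (1,3), (1,8), (2,4), (3,6), (3,8), (4,1), (4,3), (4,7), (5,1), (5,2), (5,4), (6,4), (7,2), (7,3), (8,4), (8,6).

16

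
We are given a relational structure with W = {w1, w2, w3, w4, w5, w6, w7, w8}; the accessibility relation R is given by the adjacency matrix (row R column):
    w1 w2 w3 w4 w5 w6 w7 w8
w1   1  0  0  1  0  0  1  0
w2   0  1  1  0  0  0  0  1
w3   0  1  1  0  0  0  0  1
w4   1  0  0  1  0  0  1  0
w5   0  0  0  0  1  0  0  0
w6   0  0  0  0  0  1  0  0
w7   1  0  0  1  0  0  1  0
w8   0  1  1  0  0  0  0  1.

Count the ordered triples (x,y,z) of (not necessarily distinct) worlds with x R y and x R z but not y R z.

0

R is Euclidean; there are no such tuples.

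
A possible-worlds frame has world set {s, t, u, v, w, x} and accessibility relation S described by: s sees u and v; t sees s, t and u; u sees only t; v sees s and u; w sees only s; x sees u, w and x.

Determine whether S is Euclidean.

No

Euclidean: no — s S u and s S v, but not u S v.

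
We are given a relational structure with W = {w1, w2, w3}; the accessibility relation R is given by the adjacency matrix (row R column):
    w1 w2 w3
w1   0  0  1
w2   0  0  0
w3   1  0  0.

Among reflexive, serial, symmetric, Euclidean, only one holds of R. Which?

symmetric

Reflexive: no — w1 is not related to itself.
Serial: no — w2 has no R-successor.
Symmetric: yes — every pair in R has its reverse in R.
Euclidean: no — w1 R w3 and w1 R w3, but not w3 R w3.
Only symmetric holds.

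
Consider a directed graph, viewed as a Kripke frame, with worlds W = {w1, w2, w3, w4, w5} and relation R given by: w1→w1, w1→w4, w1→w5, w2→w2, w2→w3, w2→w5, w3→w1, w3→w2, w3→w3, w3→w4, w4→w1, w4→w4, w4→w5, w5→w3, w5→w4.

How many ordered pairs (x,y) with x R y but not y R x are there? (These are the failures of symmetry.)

Enumerating: (w1,w5), (w2,w5), (w3,w1), (w3,w4), (w5,w3).

5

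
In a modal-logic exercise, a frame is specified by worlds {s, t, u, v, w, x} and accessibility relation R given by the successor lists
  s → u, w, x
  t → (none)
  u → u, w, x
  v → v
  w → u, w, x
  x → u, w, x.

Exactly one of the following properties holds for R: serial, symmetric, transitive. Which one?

transitive

Serial: no — t has no R-successor.
Symmetric: no — s R u but not u R s.
Transitive: yes — every two-step R-path is closed by a direct edge.
Only transitive holds.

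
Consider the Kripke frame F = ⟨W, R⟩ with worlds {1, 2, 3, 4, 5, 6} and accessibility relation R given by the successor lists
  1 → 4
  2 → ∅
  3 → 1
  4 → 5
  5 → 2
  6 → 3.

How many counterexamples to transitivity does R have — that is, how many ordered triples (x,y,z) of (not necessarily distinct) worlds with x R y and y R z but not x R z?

Enumerating: (1,4,5), (3,1,4), (4,5,2), (6,3,1).

4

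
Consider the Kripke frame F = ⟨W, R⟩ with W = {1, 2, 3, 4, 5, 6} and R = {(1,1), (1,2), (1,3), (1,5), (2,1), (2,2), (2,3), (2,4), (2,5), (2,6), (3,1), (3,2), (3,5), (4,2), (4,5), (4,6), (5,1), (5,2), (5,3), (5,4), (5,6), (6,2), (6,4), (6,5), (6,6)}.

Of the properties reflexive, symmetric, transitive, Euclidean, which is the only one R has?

Reflexive: no — 3 is not related to itself.
Symmetric: yes — every pair in R has its reverse in R.
Transitive: no — 1 R 2 and 2 R 4, but not 1 R 4.
Euclidean: no — 2 R 1 and 2 R 4, but not 1 R 4.
Only symmetric holds.

symmetric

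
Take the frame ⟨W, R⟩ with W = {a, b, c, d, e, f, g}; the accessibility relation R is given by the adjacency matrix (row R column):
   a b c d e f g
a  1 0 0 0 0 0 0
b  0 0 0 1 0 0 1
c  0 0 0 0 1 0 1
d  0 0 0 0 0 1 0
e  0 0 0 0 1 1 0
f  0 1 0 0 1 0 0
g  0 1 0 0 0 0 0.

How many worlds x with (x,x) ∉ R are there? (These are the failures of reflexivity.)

5

Enumerating: b, c, d, f, g.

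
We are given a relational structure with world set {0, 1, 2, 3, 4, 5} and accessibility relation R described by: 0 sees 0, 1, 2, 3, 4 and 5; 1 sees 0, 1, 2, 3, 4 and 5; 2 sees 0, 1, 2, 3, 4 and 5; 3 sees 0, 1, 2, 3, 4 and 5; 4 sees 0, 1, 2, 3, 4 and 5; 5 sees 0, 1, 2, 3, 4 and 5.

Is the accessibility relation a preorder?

Yes

Reflexive: yes — every world is R-related to itself.
Transitive: yes — every two-step R-path is closed by a direct edge.
So R is a preorder.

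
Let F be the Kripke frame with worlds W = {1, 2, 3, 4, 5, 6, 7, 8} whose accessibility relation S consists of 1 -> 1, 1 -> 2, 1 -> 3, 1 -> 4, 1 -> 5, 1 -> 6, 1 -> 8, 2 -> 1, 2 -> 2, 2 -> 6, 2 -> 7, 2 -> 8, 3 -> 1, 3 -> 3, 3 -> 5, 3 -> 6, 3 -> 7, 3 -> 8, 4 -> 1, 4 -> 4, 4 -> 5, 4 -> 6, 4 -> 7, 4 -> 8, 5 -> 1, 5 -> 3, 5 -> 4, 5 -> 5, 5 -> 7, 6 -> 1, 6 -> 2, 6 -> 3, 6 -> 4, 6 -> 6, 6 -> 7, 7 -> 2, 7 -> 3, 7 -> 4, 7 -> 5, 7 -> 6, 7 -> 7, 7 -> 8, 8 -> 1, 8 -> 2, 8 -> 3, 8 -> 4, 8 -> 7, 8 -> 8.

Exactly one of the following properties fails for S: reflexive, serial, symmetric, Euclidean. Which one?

Reflexive: yes — every world is S-related to itself.
Serial: yes — every world has a successor (e.g. 1 S 1).
Symmetric: yes — every pair in S has its reverse in S.
Euclidean: no — 1 S 2 and 1 S 3, but not 2 S 3.
Only Euclidean fails.

Euclidean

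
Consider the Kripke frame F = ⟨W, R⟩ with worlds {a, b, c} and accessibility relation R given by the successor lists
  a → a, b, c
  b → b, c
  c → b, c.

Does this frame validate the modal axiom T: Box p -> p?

The schema T characterises exactly the reflexive frames.
Reflexive: yes — every world is R-related to itself.

Yes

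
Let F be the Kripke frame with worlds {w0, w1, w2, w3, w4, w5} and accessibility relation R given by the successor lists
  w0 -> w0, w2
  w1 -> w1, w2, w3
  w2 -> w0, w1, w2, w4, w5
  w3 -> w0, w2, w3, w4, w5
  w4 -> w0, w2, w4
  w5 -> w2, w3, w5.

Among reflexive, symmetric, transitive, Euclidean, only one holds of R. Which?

Reflexive: yes — every world is R-related to itself.
Symmetric: no — w1 R w3 but not w3 R w1.
Transitive: no — w0 R w2 and w2 R w1, but not w0 R w1.
Euclidean: no — w1 R w2 and w1 R w3, but not w2 R w3.
Only reflexive holds.

reflexive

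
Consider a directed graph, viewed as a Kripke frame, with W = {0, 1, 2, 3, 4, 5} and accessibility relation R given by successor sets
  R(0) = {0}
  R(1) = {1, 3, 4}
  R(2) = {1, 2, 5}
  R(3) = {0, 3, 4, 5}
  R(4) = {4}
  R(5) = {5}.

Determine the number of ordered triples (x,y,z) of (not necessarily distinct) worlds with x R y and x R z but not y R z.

16

Enumerating: (1,3,1), (1,4,1), (1,4,3), (2,1,2), (2,1,5), (2,5,1), (2,5,2), (3,0,3), (3,0,4), (3,0,5), (3,4,0), (3,4,3), (3,4,5), (3,5,0), (3,5,3), (3,5,4).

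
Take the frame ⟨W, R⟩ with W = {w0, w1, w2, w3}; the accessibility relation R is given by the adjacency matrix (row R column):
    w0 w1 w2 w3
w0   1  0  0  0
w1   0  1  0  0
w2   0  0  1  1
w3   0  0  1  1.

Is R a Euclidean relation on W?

Yes

Euclidean: yes — any two successors of a common world are R-related.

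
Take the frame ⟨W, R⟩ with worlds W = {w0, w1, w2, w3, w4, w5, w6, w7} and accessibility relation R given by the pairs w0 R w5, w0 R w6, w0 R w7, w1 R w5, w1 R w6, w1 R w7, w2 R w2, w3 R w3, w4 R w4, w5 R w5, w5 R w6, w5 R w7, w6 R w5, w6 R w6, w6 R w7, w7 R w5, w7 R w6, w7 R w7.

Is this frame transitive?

Transitive: yes — every two-step R-path is closed by a direct edge.

Yes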